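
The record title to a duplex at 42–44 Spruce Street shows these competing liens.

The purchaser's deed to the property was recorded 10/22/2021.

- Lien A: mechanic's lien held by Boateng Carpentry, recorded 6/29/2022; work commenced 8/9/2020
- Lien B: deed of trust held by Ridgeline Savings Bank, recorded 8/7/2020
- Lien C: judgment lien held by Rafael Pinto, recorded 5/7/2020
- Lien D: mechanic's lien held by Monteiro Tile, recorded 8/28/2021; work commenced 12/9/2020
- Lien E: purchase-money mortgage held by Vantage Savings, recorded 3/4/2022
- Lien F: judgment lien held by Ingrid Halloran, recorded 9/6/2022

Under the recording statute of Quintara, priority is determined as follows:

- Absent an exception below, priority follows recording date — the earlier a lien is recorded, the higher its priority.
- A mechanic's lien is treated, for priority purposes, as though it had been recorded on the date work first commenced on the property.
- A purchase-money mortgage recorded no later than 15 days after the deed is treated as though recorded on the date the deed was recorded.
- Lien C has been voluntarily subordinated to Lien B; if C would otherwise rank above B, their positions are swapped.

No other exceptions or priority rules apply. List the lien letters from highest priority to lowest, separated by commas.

First, effective dates: A is treated as recorded 8/9/2020, the work-commencement date; D relates back to 12/9/2020 (work commenced); E missed the 15-day window (133 days after the deed), so its recording date stands.
By effective date, earliest first: C (5/7/2020), B (8/7/2020), A (8/9/2020), D (12/9/2020), E (3/4/2022), F (9/6/2022).
C would otherwise be senior to B, so under the subordination agreement C and B exchange positions.

B, C, A, D, E, F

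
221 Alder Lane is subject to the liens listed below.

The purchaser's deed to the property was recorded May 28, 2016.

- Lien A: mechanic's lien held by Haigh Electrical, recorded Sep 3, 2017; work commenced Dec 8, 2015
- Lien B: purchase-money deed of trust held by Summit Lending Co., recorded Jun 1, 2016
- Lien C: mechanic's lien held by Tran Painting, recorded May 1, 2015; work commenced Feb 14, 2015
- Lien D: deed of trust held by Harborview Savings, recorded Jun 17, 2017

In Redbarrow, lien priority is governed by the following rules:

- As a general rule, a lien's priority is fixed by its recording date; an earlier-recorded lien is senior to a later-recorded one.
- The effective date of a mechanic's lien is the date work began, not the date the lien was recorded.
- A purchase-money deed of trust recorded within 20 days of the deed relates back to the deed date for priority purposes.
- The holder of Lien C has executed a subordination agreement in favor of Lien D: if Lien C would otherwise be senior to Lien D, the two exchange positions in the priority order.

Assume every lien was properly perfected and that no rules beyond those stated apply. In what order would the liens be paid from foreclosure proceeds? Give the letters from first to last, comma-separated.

First, effective dates: A's effective date is Dec 8, 2015, when work began; B's effective date is the deed date, May 28, 2016; C relates back to Feb 14, 2015 (work commenced).
Sorted by effective date: C (Feb 14, 2015), A (Dec 8, 2015), B (May 28, 2016), D (Jun 17, 2017).
C is senior to D before the subordination, so the two trade places.

D, A, B, C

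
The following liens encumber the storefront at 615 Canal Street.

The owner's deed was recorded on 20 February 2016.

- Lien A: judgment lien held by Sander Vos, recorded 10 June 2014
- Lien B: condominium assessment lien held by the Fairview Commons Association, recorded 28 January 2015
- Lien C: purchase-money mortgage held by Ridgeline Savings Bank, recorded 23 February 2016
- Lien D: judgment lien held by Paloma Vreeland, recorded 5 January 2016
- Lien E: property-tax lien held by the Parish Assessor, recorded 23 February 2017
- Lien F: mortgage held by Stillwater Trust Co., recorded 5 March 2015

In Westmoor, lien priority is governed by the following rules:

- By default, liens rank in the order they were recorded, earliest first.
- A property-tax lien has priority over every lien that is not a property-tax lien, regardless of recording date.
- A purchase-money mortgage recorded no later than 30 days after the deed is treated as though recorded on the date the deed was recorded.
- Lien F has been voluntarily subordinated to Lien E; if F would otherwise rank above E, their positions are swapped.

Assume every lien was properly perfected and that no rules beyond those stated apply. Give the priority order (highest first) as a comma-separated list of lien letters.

Effective dates: C relates back to the deed date 20 February 2016.
As a property-tax lien, E is senior to every other lien.
Among the remaining liens, by effective date: A (10 June 2014), B (28 January 2015), F (5 March 2015), D (5 January 2016), C (20 February 2016).
F already ranks below E; the subordination has no effect.

E, A, B, F, D, C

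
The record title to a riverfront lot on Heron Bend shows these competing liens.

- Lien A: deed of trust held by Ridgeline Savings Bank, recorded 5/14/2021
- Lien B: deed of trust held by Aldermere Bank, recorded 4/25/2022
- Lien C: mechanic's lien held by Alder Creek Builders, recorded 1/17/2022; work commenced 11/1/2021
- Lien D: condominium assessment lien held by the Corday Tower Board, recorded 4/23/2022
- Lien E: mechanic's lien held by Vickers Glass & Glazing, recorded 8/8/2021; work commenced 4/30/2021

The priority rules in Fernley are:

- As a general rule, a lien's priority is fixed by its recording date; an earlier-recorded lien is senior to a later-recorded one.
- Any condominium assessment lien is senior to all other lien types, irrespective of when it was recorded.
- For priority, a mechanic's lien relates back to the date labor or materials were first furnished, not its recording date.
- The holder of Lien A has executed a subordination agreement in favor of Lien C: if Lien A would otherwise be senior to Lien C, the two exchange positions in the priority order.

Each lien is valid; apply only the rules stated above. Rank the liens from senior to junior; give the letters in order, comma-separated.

Effective dates: C is treated as recorded 11/1/2021, the work-commencement date; E's effective date is 4/30/2021, when work began.
As a condominium assessment lien, D is senior to every other lien.
Among the remaining liens, by effective date: E (4/30/2021), A (5/14/2021), C (11/1/2021), B (4/25/2022).
A would otherwise be senior to C, so under the subordination agreement A and C exchange positions.

D, E, C, A, B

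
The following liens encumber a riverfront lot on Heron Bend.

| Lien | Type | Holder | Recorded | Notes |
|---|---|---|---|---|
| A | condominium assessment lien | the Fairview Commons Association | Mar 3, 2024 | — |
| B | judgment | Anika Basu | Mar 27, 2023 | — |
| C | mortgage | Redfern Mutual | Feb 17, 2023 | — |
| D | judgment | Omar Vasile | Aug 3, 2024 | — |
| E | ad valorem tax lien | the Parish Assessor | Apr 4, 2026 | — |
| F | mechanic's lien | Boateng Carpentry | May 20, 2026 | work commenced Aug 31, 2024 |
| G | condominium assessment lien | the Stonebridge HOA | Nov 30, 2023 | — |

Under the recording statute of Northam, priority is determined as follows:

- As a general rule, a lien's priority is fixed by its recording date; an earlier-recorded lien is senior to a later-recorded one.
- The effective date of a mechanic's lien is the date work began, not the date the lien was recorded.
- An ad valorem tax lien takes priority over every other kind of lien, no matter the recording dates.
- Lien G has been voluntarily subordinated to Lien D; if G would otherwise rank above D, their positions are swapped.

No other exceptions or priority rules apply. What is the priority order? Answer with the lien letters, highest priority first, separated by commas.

E, C, B, D, A, G, F

Effective dates after the stated exceptions: F's effective date is Aug 31, 2024, when work began.
E, as an ad valorem tax lien, has superpriority and ranks first.
Among the remaining liens, by effective date: C (Feb 17, 2023), B (Mar 27, 2023), G (Nov 30, 2023), A (Mar 3, 2024), D (Aug 3, 2024), F (Aug 31, 2024).
G is senior to D before the subordination, so the two trade places.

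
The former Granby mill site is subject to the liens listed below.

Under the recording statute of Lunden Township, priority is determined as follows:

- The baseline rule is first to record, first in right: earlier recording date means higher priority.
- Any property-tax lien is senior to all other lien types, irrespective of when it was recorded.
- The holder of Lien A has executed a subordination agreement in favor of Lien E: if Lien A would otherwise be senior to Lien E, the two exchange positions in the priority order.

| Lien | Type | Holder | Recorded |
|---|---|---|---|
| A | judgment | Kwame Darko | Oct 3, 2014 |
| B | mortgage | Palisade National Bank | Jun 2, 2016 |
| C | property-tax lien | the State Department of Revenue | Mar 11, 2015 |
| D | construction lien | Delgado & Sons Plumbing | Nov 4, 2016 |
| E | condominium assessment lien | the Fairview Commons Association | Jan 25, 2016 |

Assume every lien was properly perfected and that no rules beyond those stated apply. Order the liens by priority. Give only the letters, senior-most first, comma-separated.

C, E, A, B, D

C is a property-tax lien, so it outranks all other liens regardless of date.
Ordering the rest by effective date: A (Oct 3, 2014), E (Jan 25, 2016), B (Jun 2, 2016), D (Nov 4, 2016).
The subordination applies — A was senior to E — so A and E swap.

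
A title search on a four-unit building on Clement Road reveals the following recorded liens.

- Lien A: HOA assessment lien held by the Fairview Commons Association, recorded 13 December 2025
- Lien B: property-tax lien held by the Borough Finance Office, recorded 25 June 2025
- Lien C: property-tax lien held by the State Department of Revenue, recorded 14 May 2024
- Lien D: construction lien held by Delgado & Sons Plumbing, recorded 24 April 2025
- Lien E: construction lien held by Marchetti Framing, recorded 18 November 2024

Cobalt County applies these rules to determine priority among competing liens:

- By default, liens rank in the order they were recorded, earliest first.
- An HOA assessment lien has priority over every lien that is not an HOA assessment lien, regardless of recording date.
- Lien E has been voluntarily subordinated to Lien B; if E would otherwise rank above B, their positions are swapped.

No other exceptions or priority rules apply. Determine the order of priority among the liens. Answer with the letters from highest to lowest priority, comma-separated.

A, C, B, D, E

A is an HOA assessment lien, so it outranks all other liens regardless of date.
Remaining liens by effective date: C (14 May 2024), E (18 November 2024), D (24 April 2025), B (25 June 2025).
Because E would otherwise rank above B, the subordination swaps them.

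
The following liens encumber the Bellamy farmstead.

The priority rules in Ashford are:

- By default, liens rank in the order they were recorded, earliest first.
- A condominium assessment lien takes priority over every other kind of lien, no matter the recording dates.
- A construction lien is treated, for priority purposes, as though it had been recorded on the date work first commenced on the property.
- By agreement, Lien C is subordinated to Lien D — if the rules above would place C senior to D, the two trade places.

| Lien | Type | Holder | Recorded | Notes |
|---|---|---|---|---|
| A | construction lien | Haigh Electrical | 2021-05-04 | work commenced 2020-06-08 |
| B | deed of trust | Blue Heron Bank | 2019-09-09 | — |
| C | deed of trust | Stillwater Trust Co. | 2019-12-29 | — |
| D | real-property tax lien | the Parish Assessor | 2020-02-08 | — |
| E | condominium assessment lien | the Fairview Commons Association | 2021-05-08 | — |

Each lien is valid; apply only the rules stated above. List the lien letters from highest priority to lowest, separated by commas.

Effective dates after the stated exceptions: A is treated as recorded 2020-06-08, the work-commencement date.
As a condominium assessment lien, E is senior to every other lien.
Remaining liens by effective date: B (2019-09-09), C (2019-12-29), D (2020-02-08), A (2020-06-08).
Because C would otherwise rank above D, the subordination swaps them.

E, B, D, C, A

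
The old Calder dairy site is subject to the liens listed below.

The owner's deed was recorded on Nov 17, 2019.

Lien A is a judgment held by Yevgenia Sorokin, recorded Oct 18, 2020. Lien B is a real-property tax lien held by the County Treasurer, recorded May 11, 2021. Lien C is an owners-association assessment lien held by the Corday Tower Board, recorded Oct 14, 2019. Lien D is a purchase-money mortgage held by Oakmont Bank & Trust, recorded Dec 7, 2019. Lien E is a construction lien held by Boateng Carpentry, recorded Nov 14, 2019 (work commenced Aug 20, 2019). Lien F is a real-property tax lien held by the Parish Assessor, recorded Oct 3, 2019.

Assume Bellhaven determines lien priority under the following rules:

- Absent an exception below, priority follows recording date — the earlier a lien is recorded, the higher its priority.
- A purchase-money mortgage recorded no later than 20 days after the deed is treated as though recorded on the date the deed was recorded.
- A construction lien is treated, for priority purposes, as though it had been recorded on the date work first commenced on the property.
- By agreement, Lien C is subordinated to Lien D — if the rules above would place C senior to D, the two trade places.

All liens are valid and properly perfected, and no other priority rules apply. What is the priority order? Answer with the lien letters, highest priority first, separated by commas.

First, effective dates: D was recorded within the 20-day window, so its effective date is the deed date Nov 17, 2019; E is treated as recorded Aug 20, 2019, the work-commencement date.
Ordering by effective date: E (Aug 20, 2019), F (Oct 3, 2019), C (Oct 14, 2019), D (Nov 17, 2019), A (Oct 18, 2020), B (May 11, 2021).
C would otherwise be senior to D, so under the subordination agreement C and D exchange positions.

E, F, D, C, A, B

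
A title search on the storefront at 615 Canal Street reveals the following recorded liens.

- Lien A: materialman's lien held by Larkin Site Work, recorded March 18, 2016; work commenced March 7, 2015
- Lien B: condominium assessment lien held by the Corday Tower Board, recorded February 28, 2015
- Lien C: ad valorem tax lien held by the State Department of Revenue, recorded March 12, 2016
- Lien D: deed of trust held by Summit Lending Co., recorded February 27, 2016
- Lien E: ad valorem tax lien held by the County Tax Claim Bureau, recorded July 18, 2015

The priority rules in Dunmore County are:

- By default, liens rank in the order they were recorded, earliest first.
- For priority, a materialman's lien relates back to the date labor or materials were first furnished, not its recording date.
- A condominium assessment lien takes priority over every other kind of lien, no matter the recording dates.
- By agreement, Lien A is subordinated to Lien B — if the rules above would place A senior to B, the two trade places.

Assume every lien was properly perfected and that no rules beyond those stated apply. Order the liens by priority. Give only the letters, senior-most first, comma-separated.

B, A, E, D, C

Effective dates after the stated exceptions: A is treated as recorded March 7, 2015, the work-commencement date.
As a condominium assessment lien, B is senior to every other lien.
Among the remaining liens, by effective date: A (March 7, 2015), E (July 18, 2015), D (February 27, 2016), C (March 12, 2016).
Since A is not senior to B, the subordination leaves the order unchanged.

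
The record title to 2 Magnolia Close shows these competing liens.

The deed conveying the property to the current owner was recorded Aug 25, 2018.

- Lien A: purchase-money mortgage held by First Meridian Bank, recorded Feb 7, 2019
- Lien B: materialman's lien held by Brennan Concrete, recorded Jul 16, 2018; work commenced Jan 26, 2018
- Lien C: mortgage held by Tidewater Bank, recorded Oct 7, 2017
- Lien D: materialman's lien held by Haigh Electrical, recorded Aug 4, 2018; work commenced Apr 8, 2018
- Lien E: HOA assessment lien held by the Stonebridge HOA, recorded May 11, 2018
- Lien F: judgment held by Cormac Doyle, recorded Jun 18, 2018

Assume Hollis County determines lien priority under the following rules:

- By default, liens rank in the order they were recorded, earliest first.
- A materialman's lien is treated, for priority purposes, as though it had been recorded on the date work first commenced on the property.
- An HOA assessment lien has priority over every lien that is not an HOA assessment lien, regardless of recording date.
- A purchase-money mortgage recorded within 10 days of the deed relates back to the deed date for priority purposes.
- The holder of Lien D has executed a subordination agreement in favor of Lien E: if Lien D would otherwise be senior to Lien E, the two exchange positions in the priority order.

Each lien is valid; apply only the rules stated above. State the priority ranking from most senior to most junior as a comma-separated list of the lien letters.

E, C, B, D, F, A

Effective dates after the stated exceptions: A was recorded 166 days after the deed, outside the 10-day window, so it keeps its recording date; B is treated as recorded Jan 26, 2018, the work-commencement date; D is treated as recorded Apr 8, 2018, the work-commencement date.
E, as an HOA assessment lien, has superpriority and ranks first.
The other liens, earliest effective date first: C (Oct 7, 2017), B (Jan 26, 2018), D (Apr 8, 2018), F (Jun 18, 2018), A (Feb 7, 2019).
Since D is not senior to E, the subordination leaves the order unchanged.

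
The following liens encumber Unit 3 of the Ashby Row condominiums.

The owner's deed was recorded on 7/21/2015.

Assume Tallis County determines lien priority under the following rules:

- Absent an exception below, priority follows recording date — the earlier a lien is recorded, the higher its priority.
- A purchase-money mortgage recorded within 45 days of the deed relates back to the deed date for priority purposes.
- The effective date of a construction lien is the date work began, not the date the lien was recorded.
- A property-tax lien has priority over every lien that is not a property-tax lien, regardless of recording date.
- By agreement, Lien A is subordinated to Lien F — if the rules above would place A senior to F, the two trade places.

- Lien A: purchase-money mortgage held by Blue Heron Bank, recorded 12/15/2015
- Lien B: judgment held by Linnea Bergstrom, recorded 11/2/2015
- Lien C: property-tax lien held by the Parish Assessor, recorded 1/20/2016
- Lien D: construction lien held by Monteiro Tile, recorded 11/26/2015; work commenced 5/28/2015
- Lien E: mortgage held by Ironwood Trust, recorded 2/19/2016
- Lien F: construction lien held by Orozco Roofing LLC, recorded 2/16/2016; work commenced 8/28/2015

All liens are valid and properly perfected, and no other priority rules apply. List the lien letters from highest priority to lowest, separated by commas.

C, D, F, B, A, E

Effective dates: A was recorded 147 days after the deed, outside the 45-day window, so it keeps its recording date; D relates back to 5/28/2015 (work commenced); F relates back to 8/28/2015 (work commenced).
C, as a property-tax lien, has superpriority and ranks first.
The other liens, earliest effective date first: D (5/28/2015), F (8/28/2015), B (11/2/2015), A (12/15/2015), E (2/19/2016).
Since A is not senior to F, the subordination leaves the order unchanged.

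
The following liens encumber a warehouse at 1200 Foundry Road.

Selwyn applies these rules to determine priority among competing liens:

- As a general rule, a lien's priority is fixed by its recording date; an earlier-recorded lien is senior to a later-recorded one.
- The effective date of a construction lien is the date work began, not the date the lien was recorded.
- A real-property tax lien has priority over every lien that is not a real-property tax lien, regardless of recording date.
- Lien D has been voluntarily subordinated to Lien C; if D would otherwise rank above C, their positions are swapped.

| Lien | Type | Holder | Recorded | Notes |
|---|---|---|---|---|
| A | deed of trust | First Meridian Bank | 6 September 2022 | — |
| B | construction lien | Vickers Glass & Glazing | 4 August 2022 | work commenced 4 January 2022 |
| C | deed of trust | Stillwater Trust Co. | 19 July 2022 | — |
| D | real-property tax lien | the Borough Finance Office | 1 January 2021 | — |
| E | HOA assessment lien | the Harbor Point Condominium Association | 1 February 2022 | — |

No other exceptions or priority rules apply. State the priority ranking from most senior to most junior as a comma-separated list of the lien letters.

Adjusting effective dates: B's effective date is 4 January 2022, when work began.
D is a real-property tax lien and takes priority over every other lien.
The other liens, earliest effective date first: B (4 January 2022), E (1 February 2022), C (19 July 2022), A (6 September 2022).
Because D would otherwise rank above C, the subordination swaps them.

C, B, E, D, A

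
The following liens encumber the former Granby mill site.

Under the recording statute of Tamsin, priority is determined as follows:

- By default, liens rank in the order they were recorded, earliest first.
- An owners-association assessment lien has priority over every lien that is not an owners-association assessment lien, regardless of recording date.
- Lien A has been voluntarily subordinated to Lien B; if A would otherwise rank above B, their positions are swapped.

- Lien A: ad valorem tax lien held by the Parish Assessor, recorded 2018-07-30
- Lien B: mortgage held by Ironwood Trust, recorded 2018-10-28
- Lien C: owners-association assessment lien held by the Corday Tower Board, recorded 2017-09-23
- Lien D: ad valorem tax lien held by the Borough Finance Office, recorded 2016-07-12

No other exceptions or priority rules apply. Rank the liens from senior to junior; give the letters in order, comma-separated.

C, D, B, A

C is an owners-association assessment lien and takes priority over every other lien.
Among the remaining liens, by effective date: D (2016-07-12), A (2018-07-30), B (2018-10-28).
Because A would otherwise rank above B, the subordination swaps them.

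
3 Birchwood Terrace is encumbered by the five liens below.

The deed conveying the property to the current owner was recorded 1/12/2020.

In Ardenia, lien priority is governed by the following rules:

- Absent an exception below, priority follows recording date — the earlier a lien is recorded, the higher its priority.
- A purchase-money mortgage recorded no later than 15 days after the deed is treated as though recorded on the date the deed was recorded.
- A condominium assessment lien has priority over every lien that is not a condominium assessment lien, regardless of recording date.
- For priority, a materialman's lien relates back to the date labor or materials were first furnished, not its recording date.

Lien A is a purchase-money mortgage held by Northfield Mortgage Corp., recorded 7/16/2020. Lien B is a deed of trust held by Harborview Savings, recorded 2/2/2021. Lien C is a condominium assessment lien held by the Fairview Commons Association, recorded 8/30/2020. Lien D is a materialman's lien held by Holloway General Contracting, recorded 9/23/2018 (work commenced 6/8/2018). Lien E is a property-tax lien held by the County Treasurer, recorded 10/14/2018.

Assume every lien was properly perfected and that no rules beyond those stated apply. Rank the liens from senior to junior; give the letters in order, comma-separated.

C, D, E, A, B

Adjusting effective dates: A was recorded 186 days after the deed, outside the 15-day window, so it keeps its recording date; D relates back to 6/8/2018 (work commenced).
C is a condominium assessment lien, so it outranks all other liens regardless of date.
Remaining liens by effective date: D (6/8/2018), E (10/14/2018), A (7/16/2020), B (2/2/2021).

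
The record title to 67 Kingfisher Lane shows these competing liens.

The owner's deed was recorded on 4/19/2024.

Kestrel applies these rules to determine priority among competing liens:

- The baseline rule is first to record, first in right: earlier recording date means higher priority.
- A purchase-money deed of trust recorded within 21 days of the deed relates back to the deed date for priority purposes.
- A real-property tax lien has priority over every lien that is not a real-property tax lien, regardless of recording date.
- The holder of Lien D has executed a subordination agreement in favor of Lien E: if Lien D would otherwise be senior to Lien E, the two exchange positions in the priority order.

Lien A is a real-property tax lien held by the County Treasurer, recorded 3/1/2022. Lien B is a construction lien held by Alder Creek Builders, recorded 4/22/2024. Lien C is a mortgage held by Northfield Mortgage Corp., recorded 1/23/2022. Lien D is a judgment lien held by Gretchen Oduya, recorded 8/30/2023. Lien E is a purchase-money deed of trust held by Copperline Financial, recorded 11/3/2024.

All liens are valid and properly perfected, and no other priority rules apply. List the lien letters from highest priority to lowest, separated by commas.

Adjusting effective dates: E missed the 21-day window (198 days after the deed), so its recording date stands.
A is a real-property tax lien, so it outranks all other liens regardless of date.
Remaining liens by effective date: C (1/23/2022), D (8/30/2023), B (4/22/2024), E (11/3/2024).
D would otherwise be senior to E, so under the subordination agreement D and E exchange positions.

A, C, E, B, D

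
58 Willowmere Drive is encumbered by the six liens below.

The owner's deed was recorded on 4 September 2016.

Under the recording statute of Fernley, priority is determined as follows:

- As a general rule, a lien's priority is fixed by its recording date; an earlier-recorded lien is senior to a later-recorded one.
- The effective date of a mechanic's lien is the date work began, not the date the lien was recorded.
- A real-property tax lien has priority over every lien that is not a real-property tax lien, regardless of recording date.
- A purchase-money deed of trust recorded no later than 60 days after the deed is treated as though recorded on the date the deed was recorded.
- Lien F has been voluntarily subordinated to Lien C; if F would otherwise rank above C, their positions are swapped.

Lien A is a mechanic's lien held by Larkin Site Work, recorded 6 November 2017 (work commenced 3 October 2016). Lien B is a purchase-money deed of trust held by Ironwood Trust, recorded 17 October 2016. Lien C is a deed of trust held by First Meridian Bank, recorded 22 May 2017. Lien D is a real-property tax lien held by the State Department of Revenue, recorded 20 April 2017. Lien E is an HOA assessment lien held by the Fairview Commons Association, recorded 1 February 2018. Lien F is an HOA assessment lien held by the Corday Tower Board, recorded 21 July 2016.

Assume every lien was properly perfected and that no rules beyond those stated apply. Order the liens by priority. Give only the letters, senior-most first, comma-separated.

Adjusting effective dates: A is treated as recorded 3 October 2016, the work-commencement date; B's effective date is the deed date, 4 September 2016.
D, as a real-property tax lien, has superpriority and ranks first.
Among the remaining liens, by effective date: F (21 July 2016), B (4 September 2016), A (3 October 2016), C (22 May 2017), E (1 February 2018).
The subordination applies — F was senior to C — so F and C swap.

D, C, B, A, F, E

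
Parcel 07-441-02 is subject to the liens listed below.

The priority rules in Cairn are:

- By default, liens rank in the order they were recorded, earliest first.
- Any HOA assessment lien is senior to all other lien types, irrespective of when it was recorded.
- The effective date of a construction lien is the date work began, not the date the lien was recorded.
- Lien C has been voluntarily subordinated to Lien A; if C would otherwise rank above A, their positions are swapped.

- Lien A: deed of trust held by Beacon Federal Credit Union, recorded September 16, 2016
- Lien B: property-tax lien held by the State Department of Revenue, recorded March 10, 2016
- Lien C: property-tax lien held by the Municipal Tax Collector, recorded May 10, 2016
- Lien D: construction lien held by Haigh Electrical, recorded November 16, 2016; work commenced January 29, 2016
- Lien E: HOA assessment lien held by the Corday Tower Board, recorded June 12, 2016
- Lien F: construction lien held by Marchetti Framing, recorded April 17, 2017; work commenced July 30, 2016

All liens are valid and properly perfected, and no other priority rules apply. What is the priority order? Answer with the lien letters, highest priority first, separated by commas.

Effective dates: D relates back to January 29, 2016 (work commenced); F's effective date is July 30, 2016, when work began.
As an HOA assessment lien, E is senior to every other lien.
Ordering the rest by effective date: D (January 29, 2016), B (March 10, 2016), C (May 10, 2016), F (July 30, 2016), A (September 16, 2016).
C is senior to A before the subordination, so the two trade places.

E, D, B, A, F, C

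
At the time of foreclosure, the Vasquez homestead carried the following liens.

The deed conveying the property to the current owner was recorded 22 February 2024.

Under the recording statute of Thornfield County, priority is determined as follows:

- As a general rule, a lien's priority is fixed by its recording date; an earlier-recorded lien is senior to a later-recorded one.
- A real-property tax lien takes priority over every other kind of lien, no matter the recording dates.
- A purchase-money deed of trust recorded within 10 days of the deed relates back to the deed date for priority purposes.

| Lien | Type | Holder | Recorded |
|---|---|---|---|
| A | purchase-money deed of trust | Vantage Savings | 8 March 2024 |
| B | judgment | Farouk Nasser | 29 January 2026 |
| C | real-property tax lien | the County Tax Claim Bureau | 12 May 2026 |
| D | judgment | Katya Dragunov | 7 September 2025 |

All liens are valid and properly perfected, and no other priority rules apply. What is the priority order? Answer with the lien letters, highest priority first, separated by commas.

C, A, D, B

Effective dates after the stated exceptions: A was recorded 15 days after the deed — beyond 10 days — so no relation-back applies.
C is a real-property tax lien, so it outranks all other liens regardless of date.
Remaining liens by effective date: A (8 March 2024), D (7 September 2025), B (29 January 2026).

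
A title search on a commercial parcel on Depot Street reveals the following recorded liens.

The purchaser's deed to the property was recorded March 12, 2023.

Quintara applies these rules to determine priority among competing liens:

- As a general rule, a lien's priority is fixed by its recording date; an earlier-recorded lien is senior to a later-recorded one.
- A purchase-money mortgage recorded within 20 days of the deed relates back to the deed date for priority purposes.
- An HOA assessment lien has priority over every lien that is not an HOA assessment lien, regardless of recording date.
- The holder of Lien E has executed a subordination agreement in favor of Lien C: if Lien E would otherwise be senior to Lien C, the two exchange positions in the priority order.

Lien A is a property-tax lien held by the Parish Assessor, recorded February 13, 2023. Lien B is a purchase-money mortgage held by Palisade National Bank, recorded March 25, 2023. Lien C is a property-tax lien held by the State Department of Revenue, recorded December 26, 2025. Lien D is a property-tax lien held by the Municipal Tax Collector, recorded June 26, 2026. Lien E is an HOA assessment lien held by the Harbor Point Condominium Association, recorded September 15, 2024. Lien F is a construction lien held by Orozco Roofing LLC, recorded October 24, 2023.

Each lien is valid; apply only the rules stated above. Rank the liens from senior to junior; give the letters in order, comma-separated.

C, A, B, F, E, D

Adjusting effective dates: B was recorded within the 20-day window, so its effective date is the deed date March 12, 2023.
As an HOA assessment lien, E is senior to every other lien.
The other liens, earliest effective date first: A (February 13, 2023), B (March 12, 2023), F (October 24, 2023), C (December 26, 2025), D (June 26, 2026).
The subordination applies — E was senior to C — so E and C swap.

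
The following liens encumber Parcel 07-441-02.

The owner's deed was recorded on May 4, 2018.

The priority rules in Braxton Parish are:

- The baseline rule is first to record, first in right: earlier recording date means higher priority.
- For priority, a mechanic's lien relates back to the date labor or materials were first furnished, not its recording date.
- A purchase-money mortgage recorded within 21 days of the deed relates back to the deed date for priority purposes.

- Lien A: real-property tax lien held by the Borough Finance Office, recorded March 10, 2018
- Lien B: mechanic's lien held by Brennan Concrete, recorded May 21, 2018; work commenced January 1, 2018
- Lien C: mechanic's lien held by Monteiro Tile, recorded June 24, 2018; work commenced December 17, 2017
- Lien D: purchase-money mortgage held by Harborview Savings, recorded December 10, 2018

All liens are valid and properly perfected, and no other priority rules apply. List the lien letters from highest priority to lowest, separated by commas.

Effective dates after the stated exceptions: B is treated as recorded January 1, 2018, the work-commencement date; C is treated as recorded December 17, 2017, the work-commencement date; D missed the 21-day window (220 days after the deed), so its recording date stands.
Sorted by effective date: C (December 17, 2017), B (January 1, 2018), A (March 10, 2018), D (December 10, 2018).

C, B, A, D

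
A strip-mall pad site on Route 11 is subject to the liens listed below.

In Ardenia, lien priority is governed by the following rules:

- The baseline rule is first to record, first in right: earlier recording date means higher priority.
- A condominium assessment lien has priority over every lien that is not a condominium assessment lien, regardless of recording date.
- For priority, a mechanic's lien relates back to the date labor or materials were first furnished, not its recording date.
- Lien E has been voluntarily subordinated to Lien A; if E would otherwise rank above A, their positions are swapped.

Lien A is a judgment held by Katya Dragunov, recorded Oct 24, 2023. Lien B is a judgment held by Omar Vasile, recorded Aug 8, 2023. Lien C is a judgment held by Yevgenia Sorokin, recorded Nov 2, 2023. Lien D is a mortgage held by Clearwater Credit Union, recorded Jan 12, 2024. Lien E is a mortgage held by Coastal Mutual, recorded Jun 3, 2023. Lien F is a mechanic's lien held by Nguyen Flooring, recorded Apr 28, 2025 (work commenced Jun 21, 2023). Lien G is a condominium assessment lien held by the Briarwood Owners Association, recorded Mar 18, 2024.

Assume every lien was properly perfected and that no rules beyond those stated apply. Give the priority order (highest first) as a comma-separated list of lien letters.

G, A, F, B, E, C, D

Effective dates after the stated exceptions: F relates back to Jun 21, 2023 (work commenced).
As a condominium assessment lien, G is senior to every other lien.
Among the remaining liens, by effective date: E (Jun 3, 2023), F (Jun 21, 2023), B (Aug 8, 2023), A (Oct 24, 2023), C (Nov 2, 2023), D (Jan 12, 2024).
Because E would otherwise rank above A, the subordination swaps them.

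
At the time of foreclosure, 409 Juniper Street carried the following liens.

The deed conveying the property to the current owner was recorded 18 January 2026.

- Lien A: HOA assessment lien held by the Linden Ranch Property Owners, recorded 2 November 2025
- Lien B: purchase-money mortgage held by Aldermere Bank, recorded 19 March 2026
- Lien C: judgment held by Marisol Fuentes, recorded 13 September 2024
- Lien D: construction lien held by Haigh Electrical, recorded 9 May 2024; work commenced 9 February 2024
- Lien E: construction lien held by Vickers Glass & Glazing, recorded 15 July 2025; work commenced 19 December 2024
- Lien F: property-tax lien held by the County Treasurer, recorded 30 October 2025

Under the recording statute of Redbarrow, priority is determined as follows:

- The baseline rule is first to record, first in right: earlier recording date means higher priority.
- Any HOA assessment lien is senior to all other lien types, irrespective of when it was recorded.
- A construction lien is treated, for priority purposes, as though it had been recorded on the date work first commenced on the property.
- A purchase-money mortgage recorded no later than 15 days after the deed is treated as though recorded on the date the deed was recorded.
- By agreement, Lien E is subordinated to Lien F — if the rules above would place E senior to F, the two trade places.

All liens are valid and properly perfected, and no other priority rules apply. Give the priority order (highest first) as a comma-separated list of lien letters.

Effective dates: B missed the 15-day window (60 days after the deed), so its recording date stands; D is treated as recorded 9 February 2024, the work-commencement date; E relates back to 19 December 2024 (work commenced).
A, as an HOA assessment lien, has superpriority and ranks first.
Among the remaining liens, by effective date: D (9 February 2024), C (13 September 2024), E (19 December 2024), F (30 October 2025), B (19 March 2026).
E would otherwise be senior to F, so under the subordination agreement E and F exchange positions.

A, D, C, F, E, B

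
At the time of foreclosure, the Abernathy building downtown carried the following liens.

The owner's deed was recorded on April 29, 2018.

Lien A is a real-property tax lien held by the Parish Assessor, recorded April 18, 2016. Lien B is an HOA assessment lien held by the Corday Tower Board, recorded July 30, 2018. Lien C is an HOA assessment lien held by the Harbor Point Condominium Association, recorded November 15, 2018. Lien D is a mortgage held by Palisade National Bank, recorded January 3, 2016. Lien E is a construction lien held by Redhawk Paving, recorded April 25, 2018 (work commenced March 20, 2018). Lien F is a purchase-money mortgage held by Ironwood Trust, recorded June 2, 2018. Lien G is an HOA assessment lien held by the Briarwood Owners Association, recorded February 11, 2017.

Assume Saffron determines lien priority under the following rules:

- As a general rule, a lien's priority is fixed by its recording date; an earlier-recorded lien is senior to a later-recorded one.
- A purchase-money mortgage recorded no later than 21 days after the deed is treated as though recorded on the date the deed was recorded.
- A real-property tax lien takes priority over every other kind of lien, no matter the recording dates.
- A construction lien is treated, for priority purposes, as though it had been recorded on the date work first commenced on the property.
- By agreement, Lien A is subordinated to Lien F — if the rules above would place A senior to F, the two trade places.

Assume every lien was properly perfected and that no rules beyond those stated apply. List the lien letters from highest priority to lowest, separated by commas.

F, D, G, E, A, B, C

Effective dates after the stated exceptions: E is treated as recorded March 20, 2018, the work-commencement date; F was recorded 34 days after the deed — beyond 21 days — so no relation-back applies.
A, as a real-property tax lien, has superpriority and ranks first.
Remaining liens by effective date: D (January 3, 2016), G (February 11, 2017), E (March 20, 2018), F (June 2, 2018), B (July 30, 2018), C (November 15, 2018).
A is senior to F before the subordination, so the two trade places.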